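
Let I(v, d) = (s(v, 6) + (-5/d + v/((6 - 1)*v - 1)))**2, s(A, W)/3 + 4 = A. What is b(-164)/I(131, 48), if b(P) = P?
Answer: -4489307136/3975617271025 ≈ -0.0011292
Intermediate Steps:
s(A, W) = -12 + 3*A
I(v, d) = (-12 - 5/d + 3*v + v/(-1 + 5*v))**2 (I(v, d) = ((-12 + 3*v) + (-5/d + v/((6 - 1)*v - 1)))**2 = ((-12 + 3*v) + (-5/d + v/(5*v - 1)))**2 = ((-12 + 3*v) + (-5/d + v/(-1 + 5*v)))**2 = (-12 - 5/d + 3*v + v/(-1 + 5*v))**2)
b(-164)/I(131, 48) = -164*2304*(-1 + 5*131)**2/(5 - 25*131 + 12*48 - 62*48*131 + 15*48*131**2)**2 = -164*2304*(-1 + 655)**2/(5 - 3275 + 576 - 389856 + 15*48*17161)**2 = -164*985457664/(5 - 3275 + 576 - 389856 + 12355920)**2 = -164/((1/2304)*(1/427716)*11963370**2) = -164/((1/2304)*(1/427716)*143122221756900) = -164/3975617271025/27373824 = -164*27373824/3975617271025 = -4489307136/3975617271025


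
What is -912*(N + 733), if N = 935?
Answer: -1521216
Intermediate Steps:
-912*(N + 733) = -912*(935 + 733) = -912*1668 = -1521216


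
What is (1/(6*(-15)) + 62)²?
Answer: 31125241/8100 ≈ 3842.6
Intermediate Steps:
(1/(6*(-15)) + 62)² = (1/(-90) + 62)² = (-1/90 + 62)² = (5579/90)² = 31125241/8100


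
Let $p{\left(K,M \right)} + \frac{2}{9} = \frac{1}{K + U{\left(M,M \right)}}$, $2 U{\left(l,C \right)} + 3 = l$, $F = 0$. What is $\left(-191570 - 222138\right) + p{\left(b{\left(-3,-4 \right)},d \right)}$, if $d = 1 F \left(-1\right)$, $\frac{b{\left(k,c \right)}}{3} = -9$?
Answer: $- \frac{70744112}{171} \approx -4.1371 \cdot 10^{5}$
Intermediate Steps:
$U{\left(l,C \right)} = - \frac{3}{2} + \frac{l}{2}$
$b{\left(k,c \right)} = -27$ ($b{\left(k,c \right)} = 3 \left(-9\right) = -27$)
$d = 0$ ($d = 1 \cdot 0 \left(-1\right) = 0 \left(-1\right) = 0$)
$p{\left(K,M \right)} = - \frac{2}{9} + \frac{1}{- \frac{3}{2} + K + \frac{M}{2}}$ ($p{\left(K,M \right)} = - \frac{2}{9} + \frac{1}{K + \left(- \frac{3}{2} + \frac{M}{2}\right)} = - \frac{2}{9} + \frac{1}{- \frac{3}{2} + K + \frac{M}{2}}$)
$\left(-191570 - 222138\right) + p{\left(b{\left(-3,-4 \right)},d \right)} = \left(-191570 - 222138\right) + \frac{2 \left(12 - 0 - -54\right)}{9 \left(-3 + 0 + 2 \left(-27\right)\right)} = -413708 + \frac{2 \left(12 + 0 + 54\right)}{9 \left(-3 + 0 - 54\right)} = -413708 + \frac{2}{9} \frac{1}{-57} \cdot 66 = -413708 + \frac{2}{9} \left(- \frac{1}{57}\right) 66 = -413708 - \frac{44}{171} = - \frac{70744112}{171}$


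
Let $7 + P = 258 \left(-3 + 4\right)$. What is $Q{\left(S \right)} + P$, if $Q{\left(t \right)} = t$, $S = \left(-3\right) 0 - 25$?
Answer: $226$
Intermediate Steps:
$P = 251$ ($P = -7 + 258 \left(-3 + 4\right) = -7 + 258 \cdot 1 = -7 + 258 = 251$)
$S = -25$ ($S = 0 - 25 = -25$)
$Q{\left(S \right)} + P = -25 + 251 = 226$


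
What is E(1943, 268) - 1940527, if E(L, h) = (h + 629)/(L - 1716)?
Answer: -440498732/227 ≈ -1.9405e+6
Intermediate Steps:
E(L, h) = (629 + h)/(-1716 + L)
E(1943, 268) - 1940527 = (629 + 268)/(-1716 + 1943) - 1940527 = 897/227 - 1940527 = -440498732/227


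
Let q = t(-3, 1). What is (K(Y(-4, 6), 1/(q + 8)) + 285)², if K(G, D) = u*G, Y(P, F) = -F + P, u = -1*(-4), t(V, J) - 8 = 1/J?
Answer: 60025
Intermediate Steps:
t(V, J) = 8 + 1/J
q = 9 (q = 8 + 1/1 = 8 + 1 = 9)
u = 4
Y(P, F) = P - F
K(G, D) = 4*G
(K(Y(-4, 6), 1/(q + 8)) + 285)² = (4*(-4 - 1*6) + 285)² = (4*(-4 - 6) + 285)² = (4*(-10) + 285)² = (-40 + 285)² = 245² = 60025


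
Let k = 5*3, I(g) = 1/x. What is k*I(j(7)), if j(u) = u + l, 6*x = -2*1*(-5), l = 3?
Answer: 9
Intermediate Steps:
x = 5/3 (x = (-2*1*(-5))/6 = (-2*(-5))/6 = (1/6)*10 = 5/3 ≈ 1.6667)
j(u) = 3 + u (j(u) = u + 3 = 3 + u)
I(g) = 3/5 (I(g) = 1/(5/3) = 3/5)
k = 15
k*I(j(7)) = 15*(3/5) = 9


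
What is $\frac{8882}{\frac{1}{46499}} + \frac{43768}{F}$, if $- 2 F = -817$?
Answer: $\frac{337424451942}{817} \approx 4.13 \cdot 10^{8}$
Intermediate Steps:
$F = \frac{817}{2}$ ($F = \left(- \frac{1}{2}\right) \left(-817\right) = \frac{817}{2} \approx 408.5$)
$\frac{8882}{\frac{1}{46499}} + \frac{43768}{F} = \frac{8882}{\frac{1}{46499}} + \frac{43768}{\frac{817}{2}} = 8882 \frac{1}{\frac{1}{46499}} + 43768 \cdot \frac{2}{817} = 8882 \cdot 46499 + \frac{87536}{817} = 413004118 + \frac{87536}{817} = \frac{337424451942}{817}$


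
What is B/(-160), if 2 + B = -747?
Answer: 749/160 ≈ 4.6813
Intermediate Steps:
B = -749 (B = -2 - 747 = -749)
B/(-160) = -749/(-160) = -749*(-1/160) = 749/160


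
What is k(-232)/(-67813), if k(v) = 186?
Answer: -186/67813 ≈ -0.0027428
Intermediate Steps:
k(-232)/(-67813) = 186/(-67813) = 186*(-1/67813) = -186/67813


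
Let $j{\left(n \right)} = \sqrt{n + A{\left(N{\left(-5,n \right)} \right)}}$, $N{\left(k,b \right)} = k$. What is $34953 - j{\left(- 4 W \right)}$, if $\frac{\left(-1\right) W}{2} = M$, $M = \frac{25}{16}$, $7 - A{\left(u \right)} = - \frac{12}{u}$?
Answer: $34953 - \frac{3 \sqrt{190}}{10} \approx 34949.0$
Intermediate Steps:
$A{\left(u \right)} = 7 + \frac{12}{u}$ ($A{\left(u \right)} = 7 - - \frac{12}{u} = 7 + \frac{12}{u}$)
$M = \frac{25}{16}$ ($M = 25 \cdot \frac{1}{16} = \frac{25}{16} \approx 1.5625$)
$W = - \frac{25}{8}$ ($W = \left(-2\right) \frac{25}{16} = - \frac{25}{8} \approx -3.125$)
$j{\left(n \right)} = \sqrt{\frac{23}{5} + n}$ ($j{\left(n \right)} = \sqrt{n + \left(7 + \frac{12}{-5}\right)} = \sqrt{n + \left(7 + 12 \left(- \frac{1}{5}\right)\right)} = \sqrt{n + \left(7 - \frac{12}{5}\right)} = \sqrt{n + \frac{23}{5}} = \sqrt{\frac{23}{5} + n}$)
$34953 - j{\left(- 4 W \right)} = 34953 - \frac{\sqrt{115 + 25 \left(\left(-4\right) \left(- \frac{25}{8}\right)\right)}}{5} = 34953 - \frac{\sqrt{115 + 25 \cdot \frac{25}{2}}}{5} = 34953 - \frac{\sqrt{115 + \frac{625}{2}}}{5} = 34953 - \frac{\sqrt{\frac{855}{2}}}{5} = 34953 - \frac{\frac{3}{2} \sqrt{190}}{5} = 34953 - \frac{3 \sqrt{190}}{10}$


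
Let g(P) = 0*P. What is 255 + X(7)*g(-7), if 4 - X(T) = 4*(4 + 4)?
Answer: 255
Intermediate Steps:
g(P) = 0
X(T) = -28 (X(T) = 4 - 4*(4 + 4) = 4 - 4*8 = 4 - 1*32 = 4 - 32 = -28)
255 + X(7)*g(-7) = 255 - 28*0 = 255 + 0 = 255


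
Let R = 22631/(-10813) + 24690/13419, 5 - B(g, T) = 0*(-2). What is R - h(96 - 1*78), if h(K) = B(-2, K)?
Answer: -254070218/48366549 ≈ -5.2530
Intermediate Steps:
B(g, T) = 5 (B(g, T) = 5 - 0*(-2) = 5 - 1*0 = 5 + 0 = 5)
h(K) = 5
R = -12237473/48366549 (R = 22631*(-1/10813) + 24690*(1/13419) = -22631/10813 + 8230/4473 = -12237473/48366549 ≈ -0.25302)
R - h(96 - 1*78) = -12237473/48366549 - 1*5 = -12237473/48366549 - 5 = -254070218/48366549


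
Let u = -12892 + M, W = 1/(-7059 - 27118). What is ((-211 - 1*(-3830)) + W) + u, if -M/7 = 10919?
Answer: -2929173963/34177 ≈ -85706.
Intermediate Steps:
M = -76433 (M = -7*10919 = -76433)
W = -1/34177 (W = 1/(-34177) = -1/34177 ≈ -2.9259e-5)
u = -89325 (u = -12892 - 76433 = -89325)
((-211 - 1*(-3830)) + W) + u = ((-211 - 1*(-3830)) - 1/34177) - 89325 = ((-211 + 3830) - 1/34177) - 89325 = (3619 - 1/34177) - 89325 = 123686562/34177 - 89325 = -2929173963/34177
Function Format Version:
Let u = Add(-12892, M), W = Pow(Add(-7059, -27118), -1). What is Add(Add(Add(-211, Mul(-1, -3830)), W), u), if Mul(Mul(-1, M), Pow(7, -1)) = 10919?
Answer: Rational(-2929173963, 34177) ≈ -85706.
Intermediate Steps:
M = -76433 (M = Mul(-7, 10919) = -76433)
W = Rational(-1, 34177) (W = Pow(-34177, -1) = Rational(-1, 34177) ≈ -2.9259e-5)
u = -89325 (u = Add(-12892, -76433) = -89325)
Add(Add(Add(-211, Mul(-1, -3830)), W), u) = Add(Add(Add(-211, Mul(-1, -3830)), Rational(-1, 34177)), -89325) = Add(Add(Add(-211, 3830), Rational(-1, 34177)), -89325) = Add(Add(3619, Rational(-1, 34177)), -89325) = Add(Rational(123686562, 34177), -89325) = Rational(-2929173963, 34177)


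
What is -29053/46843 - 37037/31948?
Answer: -380444205/213791452 ≈ -1.7795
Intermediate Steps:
-29053/46843 - 37037/31948 = -29053*1/46843 - 37037*1/31948 = -29053/46843 - 5291/4564 = -380444205/213791452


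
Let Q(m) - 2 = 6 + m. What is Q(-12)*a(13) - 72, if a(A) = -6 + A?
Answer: -100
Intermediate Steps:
Q(m) = 8 + m (Q(m) = 2 + (6 + m) = 8 + m)
Q(-12)*a(13) - 72 = (8 - 12)*(-6 + 13) - 72 = -4*7 - 72 = -28 - 72 = -100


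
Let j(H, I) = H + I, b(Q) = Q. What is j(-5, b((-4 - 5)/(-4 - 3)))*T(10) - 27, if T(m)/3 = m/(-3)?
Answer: 71/7 ≈ 10.143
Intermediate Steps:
T(m) = -m (T(m) = 3*(m/(-3)) = 3*(m*(-⅓)) = 3*(-m/3) = -m)
j(-5, b((-4 - 5)/(-4 - 3)))*T(10) - 27 = (-5 + (-4 - 5)/(-4 - 3))*(-1*10) - 27 = (-5 - 9/(-7))*(-10) - 27 = (-5 - 9*(-⅐))*(-10) - 27 = (-5 + 9/7)*(-10) - 27 = -26/7*(-10) - 27 = 260/7 - 27 = 71/7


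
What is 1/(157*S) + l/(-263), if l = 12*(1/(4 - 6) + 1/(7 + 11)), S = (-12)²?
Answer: 120839/5945904 ≈ 0.020323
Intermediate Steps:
S = 144
l = -16/3 (l = 12*(1/(-2) + 1/18) = 12*(-½ + 1/18) = 12*(-4/9) = -16/3 ≈ -5.3333)
1/(157*S) + l/(-263) = 1/(157*144) - 16/3/(-263) = (1/157)*(1/144) - 16/3*(-1/263) = 1/22608 + 16/789 = 120839/5945904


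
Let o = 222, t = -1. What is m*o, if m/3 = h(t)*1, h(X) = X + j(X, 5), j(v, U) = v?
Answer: -1332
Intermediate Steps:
h(X) = 2*X (h(X) = X + X = 2*X)
m = -6 (m = 3*((2*(-1))*1) = 3*(-2*1) = 3*(-2) = -6)
m*o = -6*222 = -1332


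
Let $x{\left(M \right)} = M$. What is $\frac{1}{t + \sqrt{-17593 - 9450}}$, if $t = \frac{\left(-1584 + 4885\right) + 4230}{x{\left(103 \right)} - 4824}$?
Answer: $- \frac{35553851}{602786800124} - \frac{22287841 i \sqrt{27043}}{602786800124} \approx -5.8982 \cdot 10^{-5} - 0.0060804 i$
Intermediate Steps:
$t = - \frac{7531}{4721}$ ($t = \frac{\left(-1584 + 4885\right) + 4230}{103 - 4824} = \frac{3301 + 4230}{-4721} = 7531 \left(- \frac{1}{4721}\right) = - \frac{7531}{4721} \approx -1.5952$)
$\frac{1}{t + \sqrt{-17593 - 9450}} = \frac{1}{- \frac{7531}{4721} + \sqrt{-17593 - 9450}} = \frac{1}{- \frac{7531}{4721} + \sqrt{-27043}} = \frac{1}{- \frac{7531}{4721} + i \sqrt{27043}}$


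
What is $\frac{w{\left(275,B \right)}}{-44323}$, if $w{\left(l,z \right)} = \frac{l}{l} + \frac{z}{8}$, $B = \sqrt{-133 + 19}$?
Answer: $- \frac{1}{44323} - \frac{i \sqrt{114}}{354584} \approx -2.2562 \cdot 10^{-5} - 3.0112 \cdot 10^{-5} i$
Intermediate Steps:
$B = i \sqrt{114}$ ($B = \sqrt{-114} = i \sqrt{114} \approx 10.677 i$)
$w{\left(l,z \right)} = 1 + \frac{z}{8}$ ($w{\left(l,z \right)} = 1 + z \frac{1}{8} = 1 + \frac{z}{8}$)
$\frac{w{\left(275,B \right)}}{-44323} = \frac{1 + \frac{i \sqrt{114}}{8}}{-44323} = \left(1 + \frac{i \sqrt{114}}{8}\right) \left(- \frac{1}{44323}\right) = - \frac{1}{44323} - \frac{i \sqrt{114}}{354584}$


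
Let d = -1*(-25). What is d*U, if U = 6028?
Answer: 150700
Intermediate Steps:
d = 25
d*U = 25*6028 = 150700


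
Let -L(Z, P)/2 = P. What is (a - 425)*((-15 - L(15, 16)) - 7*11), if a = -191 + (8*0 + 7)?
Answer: 36540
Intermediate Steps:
L(Z, P) = -2*P
a = -184 (a = -191 + (0 + 7) = -191 + 7 = -184)
(a - 425)*((-15 - L(15, 16)) - 7*11) = (-184 - 425)*((-15 - (-2)*16) - 7*11) = -609*((-15 - 1*(-32)) - 77) = -609*((-15 + 32) - 77) = -609*(17 - 77) = -609*(-60) = 36540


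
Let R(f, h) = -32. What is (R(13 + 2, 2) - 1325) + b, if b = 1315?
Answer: -42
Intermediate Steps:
(R(13 + 2, 2) - 1325) + b = (-32 - 1325) + 1315 = -1357 + 1315 = -42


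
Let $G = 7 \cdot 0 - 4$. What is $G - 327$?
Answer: $-331$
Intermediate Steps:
$G = -4$ ($G = 0 - 4 = -4$)
$G - 327 = -4 - 327 = -331$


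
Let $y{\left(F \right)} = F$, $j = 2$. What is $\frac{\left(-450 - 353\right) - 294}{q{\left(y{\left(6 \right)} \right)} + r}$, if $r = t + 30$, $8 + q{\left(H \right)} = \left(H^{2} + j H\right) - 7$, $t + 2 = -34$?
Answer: $- \frac{1097}{27} \approx -40.63$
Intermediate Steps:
$t = -36$ ($t = -2 - 34 = -36$)
$q{\left(H \right)} = -15 + H^{2} + 2 H$ ($q{\left(H \right)} = -8 - \left(7 - H^{2} - 2 H\right) = -8 + \left(-7 + H^{2} + 2 H\right) = -15 + H^{2} + 2 H$)
$r = -6$ ($r = -36 + 30 = -6$)
$\frac{\left(-450 - 353\right) - 294}{q{\left(y{\left(6 \right)} \right)} + r} = \frac{\left(-450 - 353\right) - 294}{\left(-15 + 6^{2} + 2 \cdot 6\right) - 6} = \frac{-803 - 294}{\left(-15 + 36 + 12\right) - 6} = - \frac{1097}{33 - 6} = - \frac{1097}{27}$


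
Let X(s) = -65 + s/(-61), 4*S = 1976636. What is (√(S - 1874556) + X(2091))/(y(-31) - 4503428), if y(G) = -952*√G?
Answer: 1704547498/77320900165193 - 119*√42792307/2535111480826 - 1125857*I*√1380397/5070222961652 - 360332*I*√31/77320900165193 ≈ 2.1738e-5 - 0.00026092*I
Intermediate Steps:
S = 494159 (S = (¼)*1976636 = 494159)
X(s) = -65 - s/61 (X(s) = -65 + s*(-1/61) = -65 - s/61)
(√(S - 1874556) + X(2091))/(y(-31) - 4503428) = (√(494159 - 1874556) + (-65 - 1/61*2091))/(-952*I*√31 - 4503428) = (√(-1380397) + (-65 - 2091/61))/(-952*I*√31 - 4503428) = (I*√1380397 - 6056/61)/(-952*I*√31 - 4503428) = (-6056/61 + I*√1380397)/(-4503428 - 952*I*√31)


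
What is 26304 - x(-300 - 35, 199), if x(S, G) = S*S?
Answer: -85921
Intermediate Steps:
x(S, G) = S²
26304 - x(-300 - 35, 199) = 26304 - (-300 - 35)² = 26304 - 1*(-335)² = 26304 - 1*112225 = 26304 - 112225 = -85921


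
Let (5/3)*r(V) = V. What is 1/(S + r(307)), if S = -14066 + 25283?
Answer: 5/57006 ≈ 8.7710e-5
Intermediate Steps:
r(V) = 3*V/5
S = 11217
1/(S + r(307)) = 1/(11217 + (3/5)*307) = 1/(11217 + 921/5) = 1/(57006/5) = 5/57006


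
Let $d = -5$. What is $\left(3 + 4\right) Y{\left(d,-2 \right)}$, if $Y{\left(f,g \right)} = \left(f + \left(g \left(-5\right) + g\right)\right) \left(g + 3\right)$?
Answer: $21$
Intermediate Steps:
$Y{\left(f,g \right)} = \left(3 + g\right) \left(f - 4 g\right)$ ($Y{\left(f,g \right)} = \left(f + \left(- 5 g + g\right)\right) \left(3 + g\right) = \left(f - 4 g\right) \left(3 + g\right) = \left(3 + g\right) \left(f - 4 g\right)$)
$\left(3 + 4\right) Y{\left(d,-2 \right)} = \left(3 + 4\right) \left(\left(-12\right) \left(-2\right) - 4 \left(-2\right)^{2} + 3 \left(-5\right) - -10\right) = 7 \left(24 - 16 - 15 + 10\right) = 7 \cdot 3 = 21$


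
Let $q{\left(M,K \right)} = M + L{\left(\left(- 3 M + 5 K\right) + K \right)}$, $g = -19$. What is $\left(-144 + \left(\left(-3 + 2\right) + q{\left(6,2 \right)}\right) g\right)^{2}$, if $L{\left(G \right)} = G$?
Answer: $15625$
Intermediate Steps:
$q{\left(M,K \right)} = - 2 M + 6 K$ ($q{\left(M,K \right)} = M + \left(\left(- 3 M + 5 K\right) + K\right) = M + \left(- 3 M + 6 K\right) = - 2 M + 6 K$)
$\left(-144 + \left(\left(-3 + 2\right) + q{\left(6,2 \right)}\right) g\right)^{2} = \left(-144 + \left(\left(-3 + 2\right) + \left(\left(-2\right) 6 + 6 \cdot 2\right)\right) \left(-19\right)\right)^{2} = \left(-144 + \left(-1 + \left(-12 + 12\right)\right) \left(-19\right)\right)^{2} = \left(-144 + \left(-1 + 0\right) \left(-19\right)\right)^{2} = \left(-144 - -19\right)^{2} = \left(-144 + 19\right)^{2} = \left(-125\right)^{2} = 15625$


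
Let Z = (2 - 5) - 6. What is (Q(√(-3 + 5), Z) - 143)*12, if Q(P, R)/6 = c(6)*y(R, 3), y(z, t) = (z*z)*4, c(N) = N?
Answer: 138252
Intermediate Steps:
y(z, t) = 4*z² (y(z, t) = z²*4 = 4*z²)
Z = -9 (Z = -3 - 6 = -9)
Q(P, R) = 144*R² (Q(P, R) = 6*(6*(4*R²)) = 6*(24*R²) = 144*R²)
(Q(√(-3 + 5), Z) - 143)*12 = (144*(-9)² - 143)*12 = (144*81 - 143)*12 = (11664 - 143)*12 = 11521*12 = 138252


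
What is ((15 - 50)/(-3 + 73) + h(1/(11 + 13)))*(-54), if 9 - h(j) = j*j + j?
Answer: -14613/32 ≈ -456.66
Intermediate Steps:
h(j) = 9 - j - j² (h(j) = 9 - (j*j + j) = 9 - (j² + j) = 9 - (j + j²) = 9 + (-j - j²) = 9 - j - j²)
((15 - 50)/(-3 + 73) + h(1/(11 + 13)))*(-54) = ((15 - 50)/(-3 + 73) + (9 - 1/(11 + 13) - (1/(11 + 13))²))*(-54) = (-35/70 + (9 - 1/24 - (1/24)²))*(-54) = (-35*1/70 + (9 - 1*1/24 - (1/24)²))*(-54) = (-½ + (9 - 1/24 - 1*1/576))*(-54) = (-½ + (9 - 1/24 - 1/576))*(-54) = (-½ + 5159/576)*(-54) = (4871/576)*(-54) = -14613/32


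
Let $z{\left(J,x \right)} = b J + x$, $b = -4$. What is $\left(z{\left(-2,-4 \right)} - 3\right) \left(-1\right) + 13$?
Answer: $12$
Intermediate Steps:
$z{\left(J,x \right)} = x - 4 J$ ($z{\left(J,x \right)} = - 4 J + x = x - 4 J$)
$\left(z{\left(-2,-4 \right)} - 3\right) \left(-1\right) + 13 = \left(\left(-4 - -8\right) - 3\right) \left(-1\right) + 13 = \left(\left(-4 + 8\right) - 3\right) \left(-1\right) + 13 = \left(4 - 3\right) \left(-1\right) + 13 = 1 \left(-1\right) + 13 = -1 + 13 = 12$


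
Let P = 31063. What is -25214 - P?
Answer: -56277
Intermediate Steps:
-25214 - P = -25214 - 1*31063 = -25214 - 31063 = -56277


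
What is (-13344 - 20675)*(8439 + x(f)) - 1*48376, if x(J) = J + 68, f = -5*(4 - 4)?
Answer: -289448009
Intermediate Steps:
f = 0 (f = -5*0 = 0)
x(J) = 68 + J
(-13344 - 20675)*(8439 + x(f)) - 1*48376 = (-13344 - 20675)*(8439 + (68 + 0)) - 1*48376 = -34019*(8439 + 68) - 48376 = -34019*8507 - 48376 = -289399633 - 48376 = -289448009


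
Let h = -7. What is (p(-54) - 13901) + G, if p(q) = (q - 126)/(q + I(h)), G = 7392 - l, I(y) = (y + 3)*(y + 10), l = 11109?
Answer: -193768/11 ≈ -17615.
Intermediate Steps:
I(y) = (3 + y)*(10 + y)
G = -3717 (G = 7392 - 1*11109 = 7392 - 11109 = -3717)
p(q) = (-126 + q)/(-12 + q) (p(q) = (q - 126)/(q + (30 + (-7)² + 13*(-7))) = (-126 + q)/(q + (30 + 49 - 91)) = (-126 + q)/(q - 12) = (-126 + q)/(-12 + q))
(p(-54) - 13901) + G = ((-126 - 54)/(-12 - 54) - 13901) - 3717 = (-180/(-66) - 13901) - 3717 = (-1/66*(-180) - 13901) - 3717 = (30/11 - 13901) - 3717 = -152881/11 - 3717 = -193768/11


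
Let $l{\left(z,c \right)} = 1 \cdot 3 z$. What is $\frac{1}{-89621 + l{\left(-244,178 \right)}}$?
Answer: $- \frac{1}{90353} \approx -1.1068 \cdot 10^{-5}$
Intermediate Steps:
$l{\left(z,c \right)} = 3 z$
$\frac{1}{-89621 + l{\left(-244,178 \right)}} = \frac{1}{-89621 + 3 \left(-244\right)} = \frac{1}{-89621 - 732} = \frac{1}{-90353} = - \frac{1}{90353}$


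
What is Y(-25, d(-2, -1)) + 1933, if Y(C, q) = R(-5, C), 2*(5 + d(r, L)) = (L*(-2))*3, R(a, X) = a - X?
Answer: 1953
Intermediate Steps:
d(r, L) = -5 - 3*L (d(r, L) = -5 + ((L*(-2))*3)/2 = -5 + (-2*L*3)/2 = -5 + (-6*L)/2 = -5 - 3*L)
Y(C, q) = -5 - C
Y(-25, d(-2, -1)) + 1933 = (-5 - 1*(-25)) + 1933 = (-5 + 25) + 1933 = 20 + 1933 = 1953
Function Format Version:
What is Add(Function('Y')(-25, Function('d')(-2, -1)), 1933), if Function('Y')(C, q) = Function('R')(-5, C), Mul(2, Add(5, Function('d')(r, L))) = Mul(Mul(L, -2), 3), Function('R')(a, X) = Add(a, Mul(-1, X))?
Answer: 1953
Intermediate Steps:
Function('d')(r, L) = Add(-5, Mul(-3, L)) (Function('d')(r, L) = Add(-5, Mul(Rational(1, 2), Mul(Mul(L, -2), 3))) = Add(-5, Mul(Rational(1, 2), Mul(Mul(-2, L), 3))) = Add(-5, Mul(Rational(1, 2), Mul(-6, L))) = Add(-5, Mul(-3, L)))
Function('Y')(C, q) = Add(-5, Mul(-1, C))
Add(Function('Y')(-25, Function('d')(-2, -1)), 1933) = Add(Add(-5, Mul(-1, -25)), 1933) = Add(Add(-5, 25), 1933) = Add(20, 1933) = 1953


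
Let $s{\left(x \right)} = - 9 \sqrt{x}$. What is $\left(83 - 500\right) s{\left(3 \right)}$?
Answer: $3753 \sqrt{3} \approx 6500.4$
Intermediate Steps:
$\left(83 - 500\right) s{\left(3 \right)} = \left(83 - 500\right) \left(- 9 \sqrt{3}\right) = - 417 \left(- 9 \sqrt{3}\right) = 3753 \sqrt{3}$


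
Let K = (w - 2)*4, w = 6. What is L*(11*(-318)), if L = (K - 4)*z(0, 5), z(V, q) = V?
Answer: 0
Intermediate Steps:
K = 16 (K = (6 - 2)*4 = 4*4 = 16)
L = 0 (L = (16 - 4)*0 = 12*0 = 0)
L*(11*(-318)) = 0*(11*(-318)) = 0*(-3498) = 0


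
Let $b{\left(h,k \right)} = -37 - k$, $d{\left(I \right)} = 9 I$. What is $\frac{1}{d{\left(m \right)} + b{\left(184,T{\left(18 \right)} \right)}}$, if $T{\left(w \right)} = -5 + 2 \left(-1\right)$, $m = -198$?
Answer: $- \frac{1}{1812} \approx -0.00055188$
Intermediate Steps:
$T{\left(w \right)} = -7$ ($T{\left(w \right)} = -5 - 2 = -7$)
$\frac{1}{d{\left(m \right)} + b{\left(184,T{\left(18 \right)} \right)}} = \frac{1}{9 \left(-198\right) - 30} = \frac{1}{-1782 + \left(-37 + 7\right)} = \frac{1}{-1782 - 30} = \frac{1}{-1812} = - \frac{1}{1812}$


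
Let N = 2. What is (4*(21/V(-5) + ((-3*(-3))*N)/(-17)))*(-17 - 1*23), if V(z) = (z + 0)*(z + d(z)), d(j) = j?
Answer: 8688/85 ≈ 102.21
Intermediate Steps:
V(z) = 2*z² (V(z) = (z + 0)*(z + z) = z*(2*z) = 2*z²)
(4*(21/V(-5) + ((-3*(-3))*N)/(-17)))*(-17 - 1*23) = (4*(21/((2*(-5)²)) + (-3*(-3)*2)/(-17)))*(-17 - 1*23) = (4*(21/((2*25)) + (9*2)*(-1/17)))*(-17 - 23) = (4*(21/50 + 18*(-1/17)))*(-40) = (4*(21*(1/50) - 18/17))*(-40) = (4*(21/50 - 18/17))*(-40) = (4*(-543/850))*(-40) = -1086/425*(-40) = 8688/85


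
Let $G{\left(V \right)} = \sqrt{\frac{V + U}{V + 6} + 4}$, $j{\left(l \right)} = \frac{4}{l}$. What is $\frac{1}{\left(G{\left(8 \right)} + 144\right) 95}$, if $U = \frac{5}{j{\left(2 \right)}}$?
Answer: $\frac{576}{7877875} - \frac{2 \sqrt{19}}{7877875} \approx 7.201 \cdot 10^{-5}$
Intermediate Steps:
$U = \frac{5}{2}$ ($U = \frac{5}{4 \cdot \frac{1}{2}} = \frac{5}{2} \approx 2.5$)
$G{\left(V \right)} = \sqrt{4 + \frac{\frac{5}{2} + V}{6 + V}}$ ($G{\left(V \right)} = \sqrt{\frac{V + \frac{5}{2}}{V + 6} + 4} = \sqrt{\frac{\frac{5}{2} + V}{6 + V} + 4} = \sqrt{4 + \frac{\frac{5}{2} + V}{6 + V}}$)
$\frac{1}{\left(G{\left(8 \right)} + 144\right) 95} = \frac{1}{\left(\frac{\sqrt{2} \sqrt{\frac{53 + 10 \cdot 8}{6 + 8}}}{2} + 144\right) 95} = \frac{1}{\left(\frac{\sqrt{2} \sqrt{\frac{53 + 80}{14}}}{2} + 144\right) 95} = \frac{1}{\left(\frac{\sqrt{2} \sqrt{\frac{1}{14} \cdot 133}}{2} + 144\right) 95} = \frac{1}{\left(\frac{\sqrt{2} \sqrt{\frac{19}{2}}}{2} + 144\right) 95} = \frac{1}{\left(\frac{\sqrt{2} \frac{\sqrt{38}}{2}}{2} + 144\right) 95} = \frac{1}{\left(\frac{\sqrt{19}}{2} + 144\right) 95} = \frac{1}{\left(144 + \frac{\sqrt{19}}{2}\right) 95} = \frac{1}{13680 + \frac{95 \sqrt{19}}{2}}$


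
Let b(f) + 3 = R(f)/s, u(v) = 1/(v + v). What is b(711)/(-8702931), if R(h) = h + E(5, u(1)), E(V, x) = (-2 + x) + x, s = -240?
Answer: 143/208870344 ≈ 6.8463e-7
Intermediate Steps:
u(v) = 1/(2*v)
E(V, x) = -2 + 2*x
R(h) = -1 + h (R(h) = h + (-2 + 2*((½)/1)) = h + (-2 + 2*((½)*1)) = h + (-2 + 2*(½)) = h + (-2 + 1) = h - 1 = -1 + h)
b(f) = -719/240 - f/240 (b(f) = -3 + (-1 + f)/(-240) = -3 + (-1 + f)*(-1/240) = -3 + (1/240 - f/240) = -719/240 - f/240)
b(711)/(-8702931) = (-719/240 - 1/240*711)/(-8702931) = (-719/240 - 237/80)*(-1/8702931) = -143/24*(-1/8702931) = 143/208870344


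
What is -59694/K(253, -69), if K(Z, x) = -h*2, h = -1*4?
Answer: -29847/4 ≈ -7461.8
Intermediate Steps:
h = -4
K(Z, x) = 8 (K(Z, x) = -1*(-4)*2 = 4*2 = 8)
-59694/K(253, -69) = -59694/8 = -59694*⅛ = -29847/4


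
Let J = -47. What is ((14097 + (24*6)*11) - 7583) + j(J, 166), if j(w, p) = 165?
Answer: 8263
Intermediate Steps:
((14097 + (24*6)*11) - 7583) + j(J, 166) = ((14097 + (24*6)*11) - 7583) + 165 = ((14097 + 144*11) - 7583) + 165 = ((14097 + 1584) - 7583) + 165 = (15681 - 7583) + 165 = 8098 + 165 = 8263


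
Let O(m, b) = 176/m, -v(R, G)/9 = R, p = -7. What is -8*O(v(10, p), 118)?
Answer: 704/45 ≈ 15.644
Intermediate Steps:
v(R, G) = -9*R
-8*O(v(10, p), 118) = -1408/((-9*10)) = -1408/(-90) = -1408*(-1)/90 = -8*(-88/45) = 704/45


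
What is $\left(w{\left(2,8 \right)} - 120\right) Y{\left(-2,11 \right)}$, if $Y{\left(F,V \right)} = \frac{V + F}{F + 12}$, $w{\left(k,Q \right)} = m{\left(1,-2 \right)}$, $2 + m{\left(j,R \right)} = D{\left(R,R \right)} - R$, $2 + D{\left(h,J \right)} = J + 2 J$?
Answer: $- \frac{576}{5} \approx -115.2$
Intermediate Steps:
$D{\left(h,J \right)} = -2 + 3 J$ ($D{\left(h,J \right)} = -2 + \left(J + 2 J\right) = -2 + 3 J$)
$m{\left(j,R \right)} = -4 + 2 R$ ($m{\left(j,R \right)} = -2 + \left(\left(-2 + 3 R\right) - R\right) = -2 + \left(-2 + 2 R\right) = -4 + 2 R$)
$w{\left(k,Q \right)} = -8$ ($w{\left(k,Q \right)} = -4 + 2 \left(-2\right) = -4 - 4 = -8$)
$Y{\left(F,V \right)} = \frac{F + V}{12 + F}$
$\left(w{\left(2,8 \right)} - 120\right) Y{\left(-2,11 \right)} = \left(-8 - 120\right) \frac{-2 + 11}{12 - 2} = - 128 \cdot \frac{1}{10} \cdot 9 = \left(-128\right) \frac{9}{10} = - \frac{576}{5}$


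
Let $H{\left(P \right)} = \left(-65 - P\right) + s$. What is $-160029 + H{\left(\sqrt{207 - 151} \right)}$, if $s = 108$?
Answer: $-159986 - 2 \sqrt{14} \approx -1.5999 \cdot 10^{5}$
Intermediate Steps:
$H{\left(P \right)} = 43 - P$ ($H{\left(P \right)} = \left(-65 - P\right) + 108 = 43 - P$)
$-160029 + H{\left(\sqrt{207 - 151} \right)} = -160029 + \left(43 - \sqrt{207 - 151}\right) = -160029 + \left(43 - \sqrt{56}\right) = -160029 + \left(43 - 2 \sqrt{14}\right) = -159986 - 2 \sqrt{14}$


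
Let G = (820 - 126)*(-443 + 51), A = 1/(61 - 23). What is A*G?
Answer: -136024/19 ≈ -7159.2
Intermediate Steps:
A = 1/38 ≈ 0.026316
G = -272048 (G = 694*(-392) = -272048)
A*G = (1/38)*(-272048) = -136024/19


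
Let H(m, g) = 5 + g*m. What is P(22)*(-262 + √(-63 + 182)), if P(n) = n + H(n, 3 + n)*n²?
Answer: -70384204 + 268642*√119 ≈ -6.7454e+7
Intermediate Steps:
P(n) = n + n²*(5 + n*(3 + n)) (P(n) = n + (5 + (3 + n)*n)*n² = n + (5 + n*(3 + n))*n² = n + n²*(5 + n*(3 + n)))
P(22)*(-262 + √(-63 + 182)) = (22*(1 + 22*(5 + 22*(3 + 22))))*(-262 + √(-63 + 182)) = (22*(1 + 22*(5 + 22*25)))*(-262 + √119) = (22*(1 + 22*(5 + 550)))*(-262 + √119) = (22*(1 + 22*555))*(-262 + √119) = (22*(1 + 12210))*(-262 + √119) = (22*12211)*(-262 + √119) = 268642*(-262 + √119) = -70384204 + 268642*√119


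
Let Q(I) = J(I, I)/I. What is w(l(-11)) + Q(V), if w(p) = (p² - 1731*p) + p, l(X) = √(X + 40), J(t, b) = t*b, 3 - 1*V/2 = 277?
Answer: -519 - 1730*√29 ≈ -9835.3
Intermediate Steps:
V = -548 (V = 6 - 2*277 = 6 - 554 = -548)
J(t, b) = b*t
l(X) = √(40 + X)
Q(I) = I (Q(I) = (I*I)/I = I²/I = I)
w(p) = p² - 1730*p
w(l(-11)) + Q(V) = √(40 - 11)*(-1730 + √(40 - 11)) - 548 = √29*(-1730 + √29) - 548 = -548 + √29*(-1730 + √29)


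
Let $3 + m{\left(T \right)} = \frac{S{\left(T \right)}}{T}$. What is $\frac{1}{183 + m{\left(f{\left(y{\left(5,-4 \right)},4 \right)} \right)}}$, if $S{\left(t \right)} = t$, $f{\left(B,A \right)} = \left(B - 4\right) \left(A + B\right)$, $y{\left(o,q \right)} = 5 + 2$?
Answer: $\frac{1}{181} \approx 0.0055249$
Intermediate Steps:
$y{\left(o,q \right)} = 7$
$f{\left(B,A \right)} = \left(-4 + B\right) \left(A + B\right)$
$m{\left(T \right)} = -2$ ($m{\left(T \right)} = -3 + \frac{T}{T} = -3 + 1 = -2$)
$\frac{1}{183 + m{\left(f{\left(y{\left(5,-4 \right)},4 \right)} \right)}} = \frac{1}{183 - 2} = \frac{1}{181}$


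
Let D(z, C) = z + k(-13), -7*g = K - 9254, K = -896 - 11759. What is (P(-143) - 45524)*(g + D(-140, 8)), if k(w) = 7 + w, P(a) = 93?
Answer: -948917297/7 ≈ -1.3556e+8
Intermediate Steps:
K = -12655
g = 21909/7 (g = -(-12655 - 9254)/7 = -⅐*(-21909) = 21909/7 ≈ 3129.9)
D(z, C) = -6 + z (D(z, C) = z + (7 - 13) = z - 6 = -6 + z)
(P(-143) - 45524)*(g + D(-140, 8)) = (93 - 45524)*(21909/7 + (-6 - 140)) = -45431*(21909/7 - 146) = -45431*20887/7 = -948917297/7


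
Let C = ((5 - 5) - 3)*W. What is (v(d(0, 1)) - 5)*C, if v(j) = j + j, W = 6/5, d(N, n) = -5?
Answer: 54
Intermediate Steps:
W = 6/5 (W = 6*(⅕) = 6/5 ≈ 1.2000)
v(j) = 2*j
C = -18/5 (C = ((5 - 5) - 3)*(6/5) = (0 - 3)*(6/5) = -3*6/5 = -18/5 ≈ -3.6000)
(v(d(0, 1)) - 5)*C = (2*(-5) - 5)*(-18/5) = (-10 - 5)*(-18/5) = -15*(-18/5) = 54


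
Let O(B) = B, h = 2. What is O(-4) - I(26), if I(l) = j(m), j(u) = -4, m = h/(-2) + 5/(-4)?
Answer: 0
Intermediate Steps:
m = -9/4 (m = 2/(-2) + 5/(-4) = 2*(-1/2) + 5*(-1/4) = -1 - 5/4 = -9/4 ≈ -2.2500)
I(l) = -4
O(-4) - I(26) = -4 - 1*(-4) = -4 + 4 = 0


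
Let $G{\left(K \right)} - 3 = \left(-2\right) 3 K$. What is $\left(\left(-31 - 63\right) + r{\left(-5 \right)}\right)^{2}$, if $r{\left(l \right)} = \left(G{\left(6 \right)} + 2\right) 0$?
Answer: $8836$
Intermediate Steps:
$G{\left(K \right)} = 3 - 6 K$ ($G{\left(K \right)} = 3 + \left(-2\right) 3 K = 3 - 6 K$)
$r{\left(l \right)} = 0$ ($r{\left(l \right)} = \left(\left(3 - 36\right) + 2\right) 0 = \left(-33 + 2\right) 0 = \left(-31\right) 0 = 0$)
$\left(\left(-31 - 63\right) + r{\left(-5 \right)}\right)^{2} = \left(\left(-31 - 63\right) + 0\right)^{2} = \left(-94 + 0\right)^{2} = \left(-94\right)^{2} = 8836$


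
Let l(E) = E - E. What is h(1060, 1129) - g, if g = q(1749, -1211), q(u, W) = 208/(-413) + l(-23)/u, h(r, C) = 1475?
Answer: 609383/413 ≈ 1475.5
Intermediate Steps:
l(E) = 0
q(u, W) = -208/413 (q(u, W) = 208/(-413) + 0/u = 208*(-1/413) + 0 = -208/413 + 0 = -208/413)
g = -208/413 ≈ -0.50363
h(1060, 1129) - g = 1475 - 1*(-208/413) = 1475 + 208/413 = 609383/413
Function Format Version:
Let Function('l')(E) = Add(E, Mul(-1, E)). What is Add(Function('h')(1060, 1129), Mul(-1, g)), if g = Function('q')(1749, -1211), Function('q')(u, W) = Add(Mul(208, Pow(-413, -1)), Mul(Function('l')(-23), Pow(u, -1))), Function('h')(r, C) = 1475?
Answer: Rational(609383, 413) ≈ 1475.5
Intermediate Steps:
Function('l')(E) = 0
Function('q')(u, W) = Rational(-208, 413) (Function('q')(u, W) = Add(Mul(208, Pow(-413, -1)), Mul(0, Pow(u, -1))) = Add(Mul(208, Rational(-1, 413)), 0) = Add(Rational(-208, 413), 0) = Rational(-208, 413))
g = Rational(-208, 413) ≈ -0.50363
Add(Function('h')(1060, 1129), Mul(-1, g)) = Add(1475, Mul(-1, Rational(-208, 413))) = Add(1475, Rational(208, 413)) = Rational(609383, 413)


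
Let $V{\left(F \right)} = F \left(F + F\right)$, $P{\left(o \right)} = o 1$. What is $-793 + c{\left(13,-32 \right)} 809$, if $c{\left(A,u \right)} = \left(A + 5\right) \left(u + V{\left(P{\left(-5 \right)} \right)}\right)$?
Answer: $261323$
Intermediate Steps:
$P{\left(o \right)} = o$
$V{\left(F \right)} = 2 F^{2}$ ($V{\left(F \right)} = F 2 F = 2 F^{2}$)
$c{\left(A,u \right)} = \left(5 + A\right) \left(50 + u\right)$ ($c{\left(A,u \right)} = \left(A + 5\right) \left(u + 2 \left(-5\right)^{2}\right) = \left(5 + A\right) \left(u + 2 \cdot 25\right) = \left(5 + A\right) \left(u + 50\right) = \left(5 + A\right) \left(50 + u\right)$)
$-793 + c{\left(13,-32 \right)} 809 = -793 + \left(250 + 5 \left(-32\right) + 50 \cdot 13 + 13 \left(-32\right)\right) 809 = -793 + \left(250 - 160 + 650 - 416\right) 809 = -793 + 324 \cdot 809 = -793 + 262116 = 261323$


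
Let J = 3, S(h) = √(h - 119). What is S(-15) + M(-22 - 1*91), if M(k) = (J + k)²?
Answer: 12100 + I*√134 ≈ 12100.0 + 11.576*I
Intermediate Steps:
S(h) = √(-119 + h)
M(k) = (3 + k)²
S(-15) + M(-22 - 1*91) = √(-119 - 15) + (3 + (-22 - 1*91))² = √(-134) + (3 + (-22 - 91))² = I*√134 + (3 - 113)² = I*√134 + (-110)² = I*√134 + 12100 = 12100 + I*√134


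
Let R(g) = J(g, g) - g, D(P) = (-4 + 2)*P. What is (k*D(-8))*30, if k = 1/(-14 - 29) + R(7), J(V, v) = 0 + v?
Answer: -480/43 ≈ -11.163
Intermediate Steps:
J(V, v) = v
D(P) = -2*P
R(g) = 0 (R(g) = g - g = 0)
k = -1/43 (k = 1/(-14 - 29) + 0 = 1/(-43) + 0 = -1/43 + 0 = -1/43 ≈ -0.023256)
(k*D(-8))*30 = -(-2)*(-8)/43*30 = -1/43*16*30 = -16/43*30 = -480/43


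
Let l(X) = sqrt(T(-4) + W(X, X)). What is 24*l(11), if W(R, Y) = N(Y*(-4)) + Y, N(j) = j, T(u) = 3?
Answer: 24*I*sqrt(30) ≈ 131.45*I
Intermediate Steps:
W(R, Y) = -3*Y (W(R, Y) = Y*(-4) + Y = -4*Y + Y = -3*Y)
l(X) = sqrt(3 - 3*X)
24*l(11) = 24*sqrt(3 - 3*11) = 24*sqrt(3 - 33) = 24*sqrt(-30) = 24*(I*sqrt(30)) = 24*I*sqrt(30)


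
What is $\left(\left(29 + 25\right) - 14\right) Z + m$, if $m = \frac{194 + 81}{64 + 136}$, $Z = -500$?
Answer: $- \frac{159989}{8} \approx -19999.0$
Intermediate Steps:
$m = \frac{11}{8}$ ($m = \frac{275}{200} = 275 \cdot \frac{1}{200} = \frac{11}{8} \approx 1.375$)
$\left(\left(29 + 25\right) - 14\right) Z + m = \left(\left(29 + 25\right) - 14\right) \left(-500\right) + \frac{11}{8} = \left(54 - 14\right) \left(-500\right) + \frac{11}{8} = 40 \left(-500\right) + \frac{11}{8} = -20000 + \frac{11}{8} = - \frac{159989}{8}$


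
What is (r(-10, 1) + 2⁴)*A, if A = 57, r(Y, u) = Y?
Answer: 342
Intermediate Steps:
(r(-10, 1) + 2⁴)*A = (-10 + 2⁴)*57 = (-10 + 16)*57 = 6*57 = 342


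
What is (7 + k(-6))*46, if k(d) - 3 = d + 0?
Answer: 184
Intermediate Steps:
k(d) = 3 + d (k(d) = 3 + (d + 0) = 3 + d)
(7 + k(-6))*46 = (7 + (3 - 6))*46 = (7 - 3)*46 = 4*46 = 184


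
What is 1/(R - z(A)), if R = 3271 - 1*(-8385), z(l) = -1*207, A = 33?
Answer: 1/11863 ≈ 8.4296e-5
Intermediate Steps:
z(l) = -207
R = 11656 (R = 3271 + 8385 = 11656)
1/(R - z(A)) = 1/(11656 - 1*(-207)) = 1/(11656 + 207) = 1/11863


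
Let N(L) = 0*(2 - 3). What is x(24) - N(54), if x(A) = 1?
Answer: 1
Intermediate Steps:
N(L) = 0 (N(L) = 0*(-1) = 0)
x(24) - N(54) = 1 - 1*0 = 1 + 0 = 1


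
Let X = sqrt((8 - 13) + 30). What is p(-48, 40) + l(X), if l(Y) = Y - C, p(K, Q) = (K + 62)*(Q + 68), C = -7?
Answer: 1524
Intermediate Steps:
p(K, Q) = (62 + K)*(68 + Q)
X = 5 (X = sqrt(-5 + 30) = sqrt(25) = 5)
l(Y) = 7 + Y (l(Y) = Y - 1*(-7) = Y + 7 = 7 + Y)
p(-48, 40) + l(X) = (4216 + 62*40 + 68*(-48) - 48*40) + (7 + 5) = (4216 + 2480 - 3264 - 1920) + 12 = 1512 + 12 = 1524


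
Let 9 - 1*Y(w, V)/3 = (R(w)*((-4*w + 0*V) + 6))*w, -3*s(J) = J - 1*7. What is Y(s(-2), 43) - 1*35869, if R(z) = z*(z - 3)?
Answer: -35842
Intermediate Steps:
s(J) = 7/3 - J/3 (s(J) = -(J - 1*7)/3 = -(J - 7)/3 = -(-7 + J)/3 = 7/3 - J/3)
R(z) = z*(-3 + z)
Y(w, V) = 27 - 3*w²*(-3 + w)*(6 - 4*w) (Y(w, V) = 27 - 3*(w*(-3 + w))*((-4*w + 0*V) + 6)*w = 27 - 3*(w*(-3 + w))*((-4*w + 0) + 6)*w = 27 - 3*(w*(-3 + w))*(-4*w + 6)*w = 27 - 3*(w*(-3 + w))*(6 - 4*w)*w = 27 - 3*w*(-3 + w)*(6 - 4*w)*w = 27 - 3*w²*(-3 + w)*(6 - 4*w))
Y(s(-2), 43) - 1*35869 = (27 - 54*(7/3 - ⅓*(-2))³ + 12*(7/3 - ⅓*(-2))⁴ + 54*(7/3 - ⅓*(-2))²) - 1*35869 = (27 - 54*(7/3 + ⅔)³ + 12*(7/3 + ⅔)⁴ + 54*(7/3 + ⅔)²) - 35869 = (27 - 54*3³ + 12*3⁴ + 54*3²) - 35869 = (27 - 54*27 + 12*81 + 54*9) - 35869 = (27 - 1458 + 972 + 486) - 35869 = 27 - 35869 = -35842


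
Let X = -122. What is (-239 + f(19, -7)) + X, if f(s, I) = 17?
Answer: -344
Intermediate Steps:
(-239 + f(19, -7)) + X = (-239 + 17) - 122 = -222 - 122 = -344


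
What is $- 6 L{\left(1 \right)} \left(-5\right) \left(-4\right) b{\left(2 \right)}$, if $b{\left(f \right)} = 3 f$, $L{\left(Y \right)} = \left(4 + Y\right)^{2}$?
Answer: $-18000$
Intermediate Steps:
$- 6 L{\left(1 \right)} \left(-5\right) \left(-4\right) b{\left(2 \right)} = - 6 \left(4 + 1\right)^{2} \left(-5\right) \left(-4\right) 3 \cdot 2 = - 6 \cdot 5^{2} \cdot 20 \cdot 6 = \left(-6\right) 25 \cdot 120 = \left(-150\right) 120 = -18000$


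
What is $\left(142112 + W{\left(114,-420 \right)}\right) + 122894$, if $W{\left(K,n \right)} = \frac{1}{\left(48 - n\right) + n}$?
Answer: $\frac{12720289}{48} \approx 2.6501 \cdot 10^{5}$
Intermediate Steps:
$W{\left(K,n \right)} = \frac{1}{48}$
$\left(142112 + W{\left(114,-420 \right)}\right) + 122894 = \left(142112 + \frac{1}{48}\right) + 122894 = \frac{6821377}{48} + 122894 = \frac{12720289}{48}$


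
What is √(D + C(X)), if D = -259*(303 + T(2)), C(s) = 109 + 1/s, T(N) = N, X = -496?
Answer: I*√1212951167/124 ≈ 280.87*I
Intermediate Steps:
D = -78995 (D = -259*(303 + 2) = -259*305 = -78995)
√(D + C(X)) = √(-78995 + (109 + 1/(-496))) = √(-78995 + (109 - 1/496)) = √(-78995 + 54063/496) = √(-39127457/496) = I*√1212951167/124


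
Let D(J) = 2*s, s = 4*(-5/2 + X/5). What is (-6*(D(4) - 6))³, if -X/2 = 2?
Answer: 918330048/125 ≈ 7.3466e+6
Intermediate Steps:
X = -4 (X = -2*2 = -4)
s = -66/5 (s = 4*(-5/2 - 4/5) = 4*(-5*½ - 4*⅕) = 4*(-5/2 - ⅘) = 4*(-33/10) = -66/5 ≈ -13.200)
D(J) = -132/5 (D(J) = 2*(-66/5) = -132/5)
(-6*(D(4) - 6))³ = (-6*(-132/5 - 6))³ = (-6*(-162/5))³ = (972/5)³ = 918330048/125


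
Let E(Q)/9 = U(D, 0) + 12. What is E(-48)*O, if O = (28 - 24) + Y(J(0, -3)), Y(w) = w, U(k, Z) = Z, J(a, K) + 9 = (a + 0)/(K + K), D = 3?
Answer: -540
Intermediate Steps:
J(a, K) = -9 + a/(2*K) (J(a, K) = -9 + (a + 0)/(K + K) = -9 + a/((2*K)) = -9 + a*(1/(2*K)) = -9 + a/(2*K))
O = -5 (O = (28 - 24) + (-9 + (½)*0/(-3)) = 4 + (-9 + (½)*0*(-⅓)) = 4 + (-9 + 0) = 4 - 9 = -5)
E(Q) = 108 (E(Q) = 9*(0 + 12) = 9*12 = 108)
E(-48)*O = 108*(-5) = -540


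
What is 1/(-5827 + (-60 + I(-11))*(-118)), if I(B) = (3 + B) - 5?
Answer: 1/2787 ≈ 0.00035881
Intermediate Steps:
I(B) = -2 + B
1/(-5827 + (-60 + I(-11))*(-118)) = 1/(-5827 + (-60 + (-2 - 11))*(-118)) = 1/(-5827 + (-60 - 13)*(-118)) = 1/(-5827 - 73*(-118)) = 1/(-5827 + 8614) = 1/2787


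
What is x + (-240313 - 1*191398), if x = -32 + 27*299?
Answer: -423670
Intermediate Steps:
x = 8041 (x = -32 + 8073 = 8041)
x + (-240313 - 1*191398) = 8041 + (-240313 - 1*191398) = 8041 + (-240313 - 191398) = 8041 - 431711 = -423670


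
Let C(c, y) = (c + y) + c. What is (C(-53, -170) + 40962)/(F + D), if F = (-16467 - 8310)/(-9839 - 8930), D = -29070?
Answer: -254545178/181863351 ≈ -1.3997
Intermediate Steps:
C(c, y) = y + 2*c
F = 24777/18769 (F = -24777/(-18769) = -24777*(-1/18769) = 24777/18769 ≈ 1.3201)
(C(-53, -170) + 40962)/(F + D) = ((-170 + 2*(-53)) + 40962)/(24777/18769 - 29070) = ((-170 - 106) + 40962)/(-545590053/18769) = (-276 + 40962)*(-18769/545590053) = 40686*(-18769/545590053) = -254545178/181863351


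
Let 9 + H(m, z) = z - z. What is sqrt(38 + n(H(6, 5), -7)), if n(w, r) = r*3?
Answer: sqrt(17) ≈ 4.1231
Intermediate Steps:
H(m, z) = -9 (H(m, z) = -9 + (z - z) = -9 + 0 = -9)
n(w, r) = 3*r
sqrt(38 + n(H(6, 5), -7)) = sqrt(38 + 3*(-7)) = sqrt(38 - 21) = sqrt(17)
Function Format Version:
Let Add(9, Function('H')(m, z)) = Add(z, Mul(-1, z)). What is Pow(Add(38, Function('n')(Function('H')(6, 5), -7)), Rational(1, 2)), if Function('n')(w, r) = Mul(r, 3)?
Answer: Pow(17, Rational(1, 2)) ≈ 4.1231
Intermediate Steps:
Function('H')(m, z) = -9 (Function('H')(m, z) = Add(-9, Add(z, Mul(-1, z))) = Add(-9, 0) = -9)
Function('n')(w, r) = Mul(3, r)
Pow(Add(38, Function('n')(Function('H')(6, 5), -7)), Rational(1, 2)) = Pow(Add(38, Mul(3, -7)), Rational(1, 2)) = Pow(Add(38, -21), Rational(1, 2)) = Pow(17, Rational(1, 2))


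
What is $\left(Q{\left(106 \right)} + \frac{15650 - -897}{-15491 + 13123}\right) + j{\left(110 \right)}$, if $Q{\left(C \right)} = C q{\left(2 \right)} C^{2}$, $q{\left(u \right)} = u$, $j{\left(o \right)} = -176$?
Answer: $\frac{5640218461}{2368} \approx 2.3818 \cdot 10^{6}$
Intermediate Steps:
$Q{\left(C \right)} = 2 C^{3}$ ($Q{\left(C \right)} = C 2 C^{2} = 2 C^{3}$)
$\left(Q{\left(106 \right)} + \frac{15650 - -897}{-15491 + 13123}\right) + j{\left(110 \right)} = \left(2 \cdot 106^{3} + \frac{15650 - -897}{-15491 + 13123}\right) - 176 = \left(2 \cdot 1191016 + \frac{15650 + 897}{-2368}\right) - 176 = \left(2382032 + 16547 \left(- \frac{1}{2368}\right)\right) - 176 = \left(2382032 - \frac{16547}{2368}\right) - 176 = \frac{5640635229}{2368} - 176 = \frac{5640218461}{2368}$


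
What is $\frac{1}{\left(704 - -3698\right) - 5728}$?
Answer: $- \frac{1}{1326} \approx -0.00075415$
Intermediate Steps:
$\frac{1}{\left(704 - -3698\right) - 5728} = \frac{1}{\left(704 + 3698\right) - 5728} = \frac{1}{4402 - 5728} = \frac{1}{-1326} = - \frac{1}{1326}$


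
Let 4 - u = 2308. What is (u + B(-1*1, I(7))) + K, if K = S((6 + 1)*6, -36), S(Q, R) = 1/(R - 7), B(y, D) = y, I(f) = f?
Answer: -99116/43 ≈ -2305.0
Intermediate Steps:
S(Q, R) = 1/(-7 + R)
u = -2304 (u = 4 - 1*2308 = 4 - 2308 = -2304)
K = -1/43 (K = 1/(-7 - 36) = 1/(-43) = -1/43 ≈ -0.023256)
(u + B(-1*1, I(7))) + K = (-2304 - 1*1) - 1/43 = (-2304 - 1) - 1/43 = -2305 - 1/43 = -99116/43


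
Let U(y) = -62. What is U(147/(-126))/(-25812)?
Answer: 31/12906 ≈ 0.0024020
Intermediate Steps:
U(147/(-126))/(-25812) = -62/(-25812) = -62*(-1/25812) = 31/12906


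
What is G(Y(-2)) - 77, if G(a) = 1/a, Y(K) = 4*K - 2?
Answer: -771/10 ≈ -77.100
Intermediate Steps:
Y(K) = -2 + 4*K
G(Y(-2)) - 77 = 1/(-2 + 4*(-2)) - 77 = 1/(-2 - 8) - 77 = 1/(-10) - 77 = -⅒ - 77 = -771/10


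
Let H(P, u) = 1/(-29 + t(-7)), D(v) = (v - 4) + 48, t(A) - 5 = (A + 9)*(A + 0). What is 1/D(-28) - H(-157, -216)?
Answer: 27/304 ≈ 0.088816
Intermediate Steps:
t(A) = 5 + A*(9 + A) (t(A) = 5 + (A + 9)*(A + 0) = 5 + (9 + A)*A = 5 + A*(9 + A))
D(v) = 44 + v (D(v) = (-4 + v) + 48 = 44 + v)
H(P, u) = -1/38 (H(P, u) = 1/(-29 + (5 + (-7)² + 9*(-7))) = 1/(-29 + (5 + 49 - 63)) = 1/(-29 - 9) = 1/(-38) = -1/38)
1/D(-28) - H(-157, -216) = 1/(44 - 28) - 1*(-1/38) = 1/16 + 1/38 = 27/304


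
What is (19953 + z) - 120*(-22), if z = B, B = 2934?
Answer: 25527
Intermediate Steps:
z = 2934
(19953 + z) - 120*(-22) = (19953 + 2934) - 120*(-22) = 22887 + 2640 = 25527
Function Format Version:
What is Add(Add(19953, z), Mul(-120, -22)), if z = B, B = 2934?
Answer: 25527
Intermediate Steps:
z = 2934
Add(Add(19953, z), Mul(-120, -22)) = Add(Add(19953, 2934), Mul(-120, -22)) = Add(22887, 2640) = 25527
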